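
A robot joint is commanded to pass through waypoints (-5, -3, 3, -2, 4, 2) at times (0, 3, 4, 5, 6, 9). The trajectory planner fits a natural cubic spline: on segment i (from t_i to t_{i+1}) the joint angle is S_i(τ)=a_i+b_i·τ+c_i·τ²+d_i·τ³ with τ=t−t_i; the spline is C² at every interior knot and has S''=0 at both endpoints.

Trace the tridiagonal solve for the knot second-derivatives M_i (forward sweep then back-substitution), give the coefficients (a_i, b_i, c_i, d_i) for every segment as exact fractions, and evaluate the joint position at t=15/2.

Δ: Δ0=2/3, Δ1=6, Δ2=-5, Δ3=6, Δ4=-2/3
row 1: diag=8, rhs=32; c'=1/8, d'=4
row 2: denom=4−1·1/8=31/8; d'=(-66−1·4)/(31/8)=-560/31
row 3: denom=4−1·8/31=116/31; d'=(66−1·-560/31)/(116/31)=1303/58
row 4: denom=8−1·31/116=897/116; d'=(-40−1·1303/58)/(897/116)=-7246/897
back: M4=-7246/897
back: M3=1303/58−31/116·-7246/897=22088/897
back: M2=-560/31−8/31·22088/897=-21904/897
back: M1=4−1/8·-21904/897=6326/897
M: M0=0, M1=6326/897, M2=-21904/897, M3=22088/897, M4=-7246/897, M5=0
seg 0: a=-5, c=M0/2=0, d=(M1−M0)/(6·3)=3163/8073, b=Δ0−h0·(2M0+M1)/6=-855/299
seg 1: a=-3, c=M1/2=3163/897, d=(M2−M1)/(6·1)=-4705/897, b=Δ1−h1·(2M1+M2)/6=2308/299
seg 2: a=3, c=M2/2=-10952/897, d=(M3−M2)/(6·1)=188/23, b=Δ2−h2·(2M2+M3)/6=-865/897
seg 3: a=-2, c=M3/2=11044/897, d=(M4−M3)/(6·1)=-4889/897, b=Δ3−h3·(2M3+M4)/6=-773/897
seg 4: a=4, c=M4/2=-3623/897, d=(M5−M4)/(6·3)=3623/8073, b=Δ4−h4·(2M4+M5)/6=2216/299
t_q=15/2 → seg 4, τ=3/2; S=4+2216/299·τ+-3623/897·τ²+3623/8073·τ³=18045/2392

  seg 0: a=-5 b=-855/299 c=0 d=3163/8073
  seg 1: a=-3 b=2308/299 c=3163/897 d=-4705/897
  seg 2: a=3 b=-865/897 c=-10952/897 d=188/23
  seg 3: a=-2 b=-773/897 c=11044/897 d=-4889/897
  seg 4: a=4 b=2216/299 c=-3623/897 d=3623/8073
S(15/2) = 18045/2392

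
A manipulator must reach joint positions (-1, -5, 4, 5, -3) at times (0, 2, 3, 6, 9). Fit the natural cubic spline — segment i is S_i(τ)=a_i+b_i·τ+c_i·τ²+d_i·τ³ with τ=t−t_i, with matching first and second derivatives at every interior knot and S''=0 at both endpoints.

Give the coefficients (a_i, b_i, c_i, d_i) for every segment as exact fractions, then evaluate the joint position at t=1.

Δ: Δ0=-2, Δ1=9, Δ2=1/3, Δ3=-8/3
row 1: diag=6, rhs=66; c'=1/6, d'=11
row 2: denom=8−1·1/6=47/6; d'=(-52−1·11)/(47/6)=-378/47
row 3: denom=12−3·18/47=510/47; d'=(-18−3·-378/47)/(510/47)=48/85
back: M3=48/85
back: M2=-378/47−18/47·48/85=-702/85
back: M1=11−1/6·-702/85=1052/85
M: M0=0, M1=1052/85, M2=-702/85, M3=48/85, M4=0
seg 0: a=-1, c=M0/2=0, d=(M1−M0)/(6·2)=263/255, b=Δ0−h0·(2M0+M1)/6=-1562/255
seg 1: a=-5, c=M1/2=526/85, d=(M2−M1)/(6·1)=-877/255, b=Δ1−h1·(2M1+M2)/6=1594/255
seg 2: a=4, c=M2/2=-351/85, d=(M3−M2)/(6·3)=25/51, b=Δ2−h2·(2M2+M3)/6=2119/255
seg 3: a=5, c=M3/2=24/85, d=(M4−M3)/(6·3)=-8/255, b=Δ3−h3·(2M3+M4)/6=-824/255
t_q=1 → seg 0, τ=1; S=-1+-1562/255·τ+0·τ²+263/255·τ³=-518/85

  seg 0: a=-1 b=-1562/255 c=0 d=263/255
  seg 1: a=-5 b=1594/255 c=526/85 d=-877/255
  seg 2: a=4 b=2119/255 c=-351/85 d=25/51
  seg 3: a=5 b=-824/255 c=24/85 d=-8/255
S(1) = -518/85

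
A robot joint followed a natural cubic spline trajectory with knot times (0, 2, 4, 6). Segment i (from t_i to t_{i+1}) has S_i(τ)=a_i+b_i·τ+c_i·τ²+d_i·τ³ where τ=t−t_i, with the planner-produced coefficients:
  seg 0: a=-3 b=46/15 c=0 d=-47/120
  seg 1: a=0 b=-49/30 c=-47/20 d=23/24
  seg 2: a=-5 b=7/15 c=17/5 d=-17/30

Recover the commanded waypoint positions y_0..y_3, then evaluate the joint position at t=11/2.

y_0 = S_0(0) = a_0 = -3
y_1 = S_1(0) = a_1 = 0
y_2 = S_2(0) = a_2 = -5
y_3 = S_2(2) = 5
t_q=11/2 is in segment 2 (τ=3/2); S_2(τ)=23/16

y_0=-3 y_1=0 y_2=-5 y_3=5
S(11/2) = 23/16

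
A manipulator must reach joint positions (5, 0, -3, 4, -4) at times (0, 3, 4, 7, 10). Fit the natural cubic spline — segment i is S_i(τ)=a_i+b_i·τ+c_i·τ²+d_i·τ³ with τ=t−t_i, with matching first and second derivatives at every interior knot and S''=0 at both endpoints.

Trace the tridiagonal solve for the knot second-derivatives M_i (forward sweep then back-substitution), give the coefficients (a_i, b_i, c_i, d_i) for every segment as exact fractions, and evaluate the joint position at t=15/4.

  seg 0: a=5 b=-185/228 c=0 d=-65/684
  seg 1: a=0 b=-385/114 c=-65/76 d=281/228
  seg 2: a=-3 b=-317/228 c=54/19 d=-365/684
  seg 3: a=4 b=143/114 c=-149/76 d=149/684
S(15/4) = -12131/4864

Δ: Δ0=-5/3, Δ1=-3, Δ2=7/3, Δ3=-8/3
row 1: diag=8, rhs=-8; c'=1/8, d'=-1
row 2: denom=8−1·1/8=63/8; d'=(32−1·-1)/(63/8)=88/21
row 3: denom=12−3·8/21=76/7; d'=(-30−3·88/21)/(76/7)=-149/38
back: M3=-149/38
back: M2=88/21−8/21·-149/38=108/19
back: M1=-1−1/8·108/19=-65/38
M: M0=0, M1=-65/38, M2=108/19, M3=-149/38, M4=0
seg 0: a=5, c=M0/2=0, d=(M1−M0)/(6·3)=-65/684, b=Δ0−h0·(2M0+M1)/6=-185/228
seg 1: a=0, c=M1/2=-65/76, d=(M2−M1)/(6·1)=281/228, b=Δ1−h1·(2M1+M2)/6=-385/114
seg 2: a=-3, c=M2/2=54/19, d=(M3−M2)/(6·3)=-365/684, b=Δ2−h2·(2M2+M3)/6=-317/228
seg 3: a=4, c=M3/2=-149/76, d=(M4−M3)/(6·3)=149/684, b=Δ3−h3·(2M3+M4)/6=143/114
t_q=15/4 → seg 1, τ=3/4; S=0+-385/114·τ+-65/76·τ²+281/228·τ³=-12131/4864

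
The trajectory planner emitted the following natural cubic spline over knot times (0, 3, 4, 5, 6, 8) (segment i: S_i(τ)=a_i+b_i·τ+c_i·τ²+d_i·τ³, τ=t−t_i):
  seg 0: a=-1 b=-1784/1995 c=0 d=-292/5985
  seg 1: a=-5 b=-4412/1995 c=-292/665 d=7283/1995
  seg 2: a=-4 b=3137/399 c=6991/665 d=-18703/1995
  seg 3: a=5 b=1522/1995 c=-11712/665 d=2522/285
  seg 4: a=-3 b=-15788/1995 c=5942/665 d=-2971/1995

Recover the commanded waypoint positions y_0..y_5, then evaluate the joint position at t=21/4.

y_0=-1 y_1=-5 y_2=-4 y_3=5 y_4=-3 y_5=5
S(21/4) = 89977/21280

y_0 = S_0(0) = a_0 = -1
y_1 = S_1(0) = a_1 = -5
y_2 = S_2(0) = a_2 = -4
y_3 = S_3(0) = a_3 = 5
y_4 = S_4(0) = a_4 = -3
y_5 = S_4(2) = 5
t_q=21/4 is in segment 3 (τ=1/4); S_3(τ)=89977/21280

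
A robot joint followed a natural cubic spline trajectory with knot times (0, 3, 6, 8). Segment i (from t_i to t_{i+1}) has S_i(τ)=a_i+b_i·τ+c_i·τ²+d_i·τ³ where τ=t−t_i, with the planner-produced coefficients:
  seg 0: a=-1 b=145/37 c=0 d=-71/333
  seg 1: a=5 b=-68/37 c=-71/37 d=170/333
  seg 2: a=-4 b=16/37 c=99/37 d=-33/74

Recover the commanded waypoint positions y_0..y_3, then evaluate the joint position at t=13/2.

y_0 = S_0(0) = a_0 = -1
y_1 = S_1(0) = a_1 = 5
y_2 = S_2(0) = a_2 = -4
y_3 = S_2(2) = 4
t_q=13/2 is in segment 2 (τ=1/2); S_2(τ)=-1877/592

y_0=-1 y_1=5 y_2=-4 y_3=4
S(13/2) = -1877/592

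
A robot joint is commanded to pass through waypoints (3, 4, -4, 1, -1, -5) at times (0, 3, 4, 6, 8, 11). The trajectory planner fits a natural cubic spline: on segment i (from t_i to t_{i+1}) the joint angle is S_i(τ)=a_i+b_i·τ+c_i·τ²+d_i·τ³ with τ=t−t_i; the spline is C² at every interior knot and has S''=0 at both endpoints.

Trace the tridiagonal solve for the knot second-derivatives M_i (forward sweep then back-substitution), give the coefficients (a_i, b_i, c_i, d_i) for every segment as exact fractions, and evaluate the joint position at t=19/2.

Δ: Δ0=1/3, Δ1=-8, Δ2=5/2, Δ3=-1, Δ4=-4/3
row 1: diag=8, rhs=-50; c'=1/8, d'=-25/4
row 2: denom=6−1·1/8=47/8; d'=(63−1·-25/4)/(47/8)=554/47
row 3: denom=8−2·16/47=344/47; d'=(-21−2·554/47)/(344/47)=-2095/344
row 4: denom=10−2·47/172=813/86; d'=(-2−2·-2095/344)/(813/86)=1751/1626
back: M4=1751/1626
back: M3=-2095/344−47/172·1751/1626=-10381/1626
back: M2=554/47−16/47·-10381/1626=11350/813
back: M1=-25/4−1/8·11350/813=-6500/813
M: M0=0, M1=-6500/813, M2=11350/813, M3=-10381/1626, M4=1751/1626, M5=0
seg 0: a=3, c=M0/2=0, d=(M1−M0)/(6·3)=-3250/7317, b=Δ0−h0·(2M0+M1)/6=3521/813
seg 1: a=4, c=M1/2=-3250/813, d=(M2−M1)/(6·1)=2975/813, b=Δ1−h1·(2M1+M2)/6=-6229/813
seg 2: a=-4, c=M2/2=5675/813, d=(M3−M2)/(6·2)=-11027/6504, b=Δ2−h2·(2M2+M3)/6=-1268/271
seg 3: a=1, c=M3/2=-10381/3252, d=(M4−M3)/(6·2)=337/542, b=Δ3−h3·(2M3+M4)/6=4711/1626
seg 4: a=-1, c=M4/2=1751/3252, d=(M5−M4)/(6·3)=-1751/29268, b=Δ4−h4·(2M4+M5)/6=-3919/1626
t_q=19/2 → seg 4, τ=3/2; S=-1+-3919/1626·τ+1751/3252·τ²+-1751/29268·τ³=-31269/8672

  seg 0: a=3 b=3521/813 c=0 d=-3250/7317
  seg 1: a=4 b=-6229/813 c=-3250/813 d=2975/813
  seg 2: a=-4 b=-1268/271 c=5675/813 d=-11027/6504
  seg 3: a=1 b=4711/1626 c=-10381/3252 d=337/542
  seg 4: a=-1 b=-3919/1626 c=1751/3252 d=-1751/29268
S(19/2) = -31269/8672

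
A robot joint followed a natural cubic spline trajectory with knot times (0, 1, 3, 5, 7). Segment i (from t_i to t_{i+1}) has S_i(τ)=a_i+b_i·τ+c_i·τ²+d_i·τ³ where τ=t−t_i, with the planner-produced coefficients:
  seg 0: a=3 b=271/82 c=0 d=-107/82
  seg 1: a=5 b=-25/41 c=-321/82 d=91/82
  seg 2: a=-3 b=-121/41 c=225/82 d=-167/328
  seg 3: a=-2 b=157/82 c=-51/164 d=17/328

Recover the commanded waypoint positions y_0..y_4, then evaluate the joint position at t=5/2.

y_0 = S_0(0) = a_0 = 3
y_1 = S_1(0) = a_1 = 5
y_2 = S_2(0) = a_2 = -3
y_3 = S_3(0) = a_3 = -2
y_4 = S_3(2) = 1
t_q=5/2 is in segment 1 (τ=3/2); S_1(τ)=-641/656

y_0=3 y_1=5 y_2=-3 y_3=-2 y_4=1
S(5/2) = -641/656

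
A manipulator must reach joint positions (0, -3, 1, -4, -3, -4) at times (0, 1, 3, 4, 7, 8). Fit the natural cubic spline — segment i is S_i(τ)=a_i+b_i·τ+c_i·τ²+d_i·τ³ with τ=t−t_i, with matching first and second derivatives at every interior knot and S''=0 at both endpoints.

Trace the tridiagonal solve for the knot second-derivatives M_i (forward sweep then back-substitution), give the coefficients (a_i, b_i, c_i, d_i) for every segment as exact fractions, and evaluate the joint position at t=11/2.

Δ: Δ0=-3, Δ1=2, Δ2=-5, Δ3=1/3, Δ4=-1
row 1: diag=6, rhs=30; c'=1/3, d'=5
row 2: denom=6−2·1/3=16/3; d'=(-42−2·5)/(16/3)=-39/4
row 3: denom=8−1·3/16=125/16; d'=(32−1·-39/4)/(125/16)=668/125
row 4: denom=8−3·48/125=856/125; d'=(-8−3·668/125)/(856/125)=-751/214
back: M4=-751/214
back: M3=668/125−48/125·-751/214=716/107
back: M2=-39/4−3/16·716/107=-2355/214
back: M1=5−1/3·-2355/214=1855/214
M: M0=0, M1=1855/214, M2=-2355/214, M3=716/107, M4=-751/214, M5=0
seg 0: a=0, c=M0/2=0, d=(M1−M0)/(6·1)=1855/1284, b=Δ0−h0·(2M0+M1)/6=-5707/1284
seg 1: a=-3, c=M1/2=1855/428, d=(M2−M1)/(6·2)=-2105/1284, b=Δ1−h1·(2M1+M2)/6=-71/642
seg 2: a=1, c=M2/2=-2355/428, d=(M3−M2)/(6·1)=3787/1284, b=Δ2−h2·(2M2+M3)/6=-1571/642
seg 3: a=-4, c=M3/2=358/107, d=(M4−M3)/(6·3)=-2183/3852, b=Δ3−h3·(2M3+M4)/6=-5911/1284
seg 4: a=-3, c=M4/2=-751/428, d=(M5−M4)/(6·1)=751/1284, b=Δ4−h4·(2M4+M5)/6=109/642
t_q=11/2 → seg 3, τ=3/2; S=-4+-5911/1284·τ+358/107·τ²+-2183/3852·τ³=-18113/3424

  seg 0: a=0 b=-5707/1284 c=0 d=1855/1284
  seg 1: a=-3 b=-71/642 c=1855/428 d=-2105/1284
  seg 2: a=1 b=-1571/642 c=-2355/428 d=3787/1284
  seg 3: a=-4 b=-5911/1284 c=358/107 d=-2183/3852
  seg 4: a=-3 b=109/642 c=-751/428 d=751/1284
S(11/2) = -18113/3424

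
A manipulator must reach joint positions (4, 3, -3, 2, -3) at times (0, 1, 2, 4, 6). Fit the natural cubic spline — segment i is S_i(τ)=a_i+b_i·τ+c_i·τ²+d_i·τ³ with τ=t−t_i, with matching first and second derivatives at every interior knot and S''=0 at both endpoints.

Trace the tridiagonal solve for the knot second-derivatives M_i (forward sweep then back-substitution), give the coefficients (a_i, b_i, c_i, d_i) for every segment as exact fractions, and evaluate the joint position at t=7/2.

  seg 0: a=4 b=65/84 c=0 d=-149/84
  seg 1: a=3 b=-191/42 c=-149/28 d=325/84
  seg 2: a=-3 b=-43/12 c=44/7 d=-545/336
  seg 3: a=2 b=44/21 c=-193/56 d=193/336
S(7/2) = 263/896

Δ: Δ0=-1, Δ1=-6, Δ2=5/2, Δ3=-5/2
row 1: diag=4, rhs=-30; c'=1/4, d'=-15/2
row 2: denom=6−1·1/4=23/4; d'=(51−1·-15/2)/(23/4)=234/23
row 3: denom=8−2·8/23=168/23; d'=(-30−2·234/23)/(168/23)=-193/28
back: M3=-193/28
back: M2=234/23−8/23·-193/28=88/7
back: M1=-15/2−1/4·88/7=-149/14
M: M0=0, M1=-149/14, M2=88/7, M3=-193/28, M4=0
seg 0: a=4, c=M0/2=0, d=(M1−M0)/(6·1)=-149/84, b=Δ0−h0·(2M0+M1)/6=65/84
seg 1: a=3, c=M1/2=-149/28, d=(M2−M1)/(6·1)=325/84, b=Δ1−h1·(2M1+M2)/6=-191/42
seg 2: a=-3, c=M2/2=44/7, d=(M3−M2)/(6·2)=-545/336, b=Δ2−h2·(2M2+M3)/6=-43/12
seg 3: a=2, c=M3/2=-193/56, d=(M4−M3)/(6·2)=193/336, b=Δ3−h3·(2M3+M4)/6=44/21
t_q=7/2 → seg 2, τ=3/2; S=-3+-43/12·τ+44/7·τ²+-545/336·τ³=263/896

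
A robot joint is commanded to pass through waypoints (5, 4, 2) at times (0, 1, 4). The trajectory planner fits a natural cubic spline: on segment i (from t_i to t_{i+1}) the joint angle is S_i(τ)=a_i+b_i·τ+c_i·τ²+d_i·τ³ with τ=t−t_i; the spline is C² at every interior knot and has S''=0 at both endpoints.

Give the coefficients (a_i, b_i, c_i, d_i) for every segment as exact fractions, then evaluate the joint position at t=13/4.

Δ: Δ0=-1, Δ1=-2/3
row 1: diag=8, rhs=2; c'=3/8, d'=1/4
back: M1=1/4
M: M0=0, M1=1/4, M2=0
seg 0: a=5, c=M0/2=0, d=(M1−M0)/(6·1)=1/24, b=Δ0−h0·(2M0+M1)/6=-25/24
seg 1: a=4, c=M1/2=1/8, d=(M2−M1)/(6·3)=-1/72, b=Δ1−h1·(2M1+M2)/6=-11/12
t_q=13/4 → seg 1, τ=9/4; S=4+-11/12·τ+1/8·τ²+-1/72·τ³=1235/512

  seg 0: a=5 b=-25/24 c=0 d=1/24
  seg 1: a=4 b=-11/12 c=1/8 d=-1/72
S(13/4) = 1235/512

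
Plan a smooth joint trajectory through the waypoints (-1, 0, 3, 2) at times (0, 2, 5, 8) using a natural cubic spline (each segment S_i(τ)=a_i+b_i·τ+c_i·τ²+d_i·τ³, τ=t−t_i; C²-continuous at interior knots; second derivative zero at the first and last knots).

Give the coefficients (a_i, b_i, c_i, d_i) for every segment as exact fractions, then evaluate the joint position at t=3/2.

  seg 0: a=-1 b=71/222 c=0 d=5/111
  seg 1: a=0 b=191/222 c=10/37 d=-149/1998
  seg 2: a=3 b=52/111 c=-89/222 d=89/1998
S(3/2) = -109/296

Δ: Δ0=1/2, Δ1=1, Δ2=-1/3
row 1: diag=10, rhs=3; c'=3/10, d'=3/10
row 2: denom=12−3·3/10=111/10; d'=(-8−3·3/10)/(111/10)=-89/111
back: M2=-89/111
back: M1=3/10−3/10·-89/111=20/37
M: M0=0, M1=20/37, M2=-89/111, M3=0
seg 0: a=-1, c=M0/2=0, d=(M1−M0)/(6·2)=5/111, b=Δ0−h0·(2M0+M1)/6=71/222
seg 1: a=0, c=M1/2=10/37, d=(M2−M1)/(6·3)=-149/1998, b=Δ1−h1·(2M1+M2)/6=191/222
seg 2: a=3, c=M2/2=-89/222, d=(M3−M2)/(6·3)=89/1998, b=Δ2−h2·(2M2+M3)/6=52/111
t_q=3/2 → seg 0, τ=3/2; S=-1+71/222·τ+0·τ²+5/111·τ³=-109/296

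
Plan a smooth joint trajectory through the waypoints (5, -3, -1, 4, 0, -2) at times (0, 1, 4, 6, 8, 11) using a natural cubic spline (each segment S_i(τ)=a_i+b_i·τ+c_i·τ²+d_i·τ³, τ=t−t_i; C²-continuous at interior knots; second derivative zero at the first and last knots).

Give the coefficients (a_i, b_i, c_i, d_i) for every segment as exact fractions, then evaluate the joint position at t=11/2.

Δ: Δ0=-8, Δ1=2/3, Δ2=5/2, Δ3=-2, Δ4=-2/3
row 1: diag=8, rhs=52; c'=3/8, d'=13/2
row 2: denom=10−3·3/8=71/8; d'=(11−3·13/2)/(71/8)=-68/71
row 3: denom=8−2·16/71=536/71; d'=(-27−2·-68/71)/(536/71)=-1781/536
row 4: denom=10−2·71/268=1269/134; d'=(8−2·-1781/536)/(1269/134)=3925/2538
back: M4=3925/2538
back: M3=-1781/536−71/268·3925/2538=-9473/2538
back: M2=-68/71−16/71·-9473/2538=-148/1269
back: M1=13/2−3/8·-148/1269=2768/423
M: M0=0, M1=2768/423, M2=-148/1269, M3=-9473/2538, M4=3925/2538, M5=0
seg 0: a=5, c=M0/2=0, d=(M1−M0)/(6·1)=1384/1269, b=Δ0−h0·(2M0+M1)/6=-11536/1269
seg 1: a=-3, c=M1/2=1384/423, d=(M2−M1)/(6·3)=-4226/11421, b=Δ1−h1·(2M1+M2)/6=-7384/1269
seg 2: a=-1, c=M2/2=-74/1269, d=(M3−M2)/(6·2)=-3059/10152, b=Δ2−h2·(2M2+M3)/6=4850/1269
seg 3: a=4, c=M3/2=-9473/5076, d=(M4−M3)/(6·2)=2233/5076, b=Δ3−h3·(2M3+M4)/6=-23/846
seg 4: a=0, c=M4/2=3925/5076, d=(M5−M4)/(6·3)=-3925/45684, b=Δ4−h4·(2M4+M5)/6=-5617/2538
t_q=11/2 → seg 2, τ=3/2; S=-1+4850/1269·τ+-74/1269·τ²+-3059/10152·τ³=97045/27072

  seg 0: a=5 b=-11536/1269 c=0 d=1384/1269
  seg 1: a=-3 b=-7384/1269 c=1384/423 d=-4226/11421
  seg 2: a=-1 b=4850/1269 c=-74/1269 d=-3059/10152
  seg 3: a=4 b=-23/846 c=-9473/5076 d=2233/5076
  seg 4: a=0 b=-5617/2538 c=3925/5076 d=-3925/45684
S(11/2) = 97045/27072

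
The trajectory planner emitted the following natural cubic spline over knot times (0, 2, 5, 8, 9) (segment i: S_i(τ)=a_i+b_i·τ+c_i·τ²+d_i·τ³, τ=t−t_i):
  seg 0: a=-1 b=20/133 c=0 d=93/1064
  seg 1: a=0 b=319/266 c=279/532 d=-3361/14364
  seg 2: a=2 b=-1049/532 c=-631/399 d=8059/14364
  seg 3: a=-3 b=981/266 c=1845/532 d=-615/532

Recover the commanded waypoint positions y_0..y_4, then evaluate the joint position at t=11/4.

y_0 = S_0(0) = a_0 = -1
y_1 = S_1(0) = a_1 = 0
y_2 = S_2(0) = a_2 = 2
y_3 = S_3(0) = a_3 = -3
y_4 = S_3(1) = 3
t_q=11/4 is in segment 1 (τ=3/4); S_1(τ)=37307/34048

y_0=-1 y_1=0 y_2=2 y_3=-3 y_4=3
S(11/4) = 37307/34048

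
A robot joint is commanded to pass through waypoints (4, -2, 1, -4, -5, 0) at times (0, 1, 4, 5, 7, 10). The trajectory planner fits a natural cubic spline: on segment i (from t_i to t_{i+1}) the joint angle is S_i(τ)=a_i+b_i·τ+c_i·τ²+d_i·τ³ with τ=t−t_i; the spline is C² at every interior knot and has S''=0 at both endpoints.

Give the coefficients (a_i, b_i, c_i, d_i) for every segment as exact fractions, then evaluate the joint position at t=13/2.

  seg 0: a=4 b=-5549/750 c=0 d=1049/750
  seg 1: a=-2 b=-1201/375 c=1049/250 d=-6289/6750
  seg 2: a=1 b=-2387/750 c=-1571/375 d=593/250
  seg 3: a=-4 b=-1667/375 c=439/150 d=-477/1000
  seg 4: a=-5 b=1153/750 c=97/1500 d=-97/13500
S(13/2) = -45543/8000

Δ: Δ0=-6, Δ1=1, Δ2=-5, Δ3=-1/2, Δ4=5/3
row 1: diag=8, rhs=42; c'=3/8, d'=21/4
row 2: denom=8−3·3/8=55/8; d'=(-36−3·21/4)/(55/8)=-414/55
row 3: denom=6−1·8/55=322/55; d'=(27−1·-414/55)/(322/55)=1899/322
row 4: denom=10−2·55/161=1500/161; d'=(13−2·1899/322)/(1500/161)=97/750
back: M4=97/750
back: M3=1899/322−55/161·97/750=439/75
back: M2=-414/55−8/55·439/75=-3142/375
back: M1=21/4−3/8·-3142/375=1049/125
M: M0=0, M1=1049/125, M2=-3142/375, M3=439/75, M4=97/750, M5=0
seg 0: a=4, c=M0/2=0, d=(M1−M0)/(6·1)=1049/750, b=Δ0−h0·(2M0+M1)/6=-5549/750
seg 1: a=-2, c=M1/2=1049/250, d=(M2−M1)/(6·3)=-6289/6750, b=Δ1−h1·(2M1+M2)/6=-1201/375
seg 2: a=1, c=M2/2=-1571/375, d=(M3−M2)/(6·1)=593/250, b=Δ2−h2·(2M2+M3)/6=-2387/750
seg 3: a=-4, c=M3/2=439/150, d=(M4−M3)/(6·2)=-477/1000, b=Δ3−h3·(2M3+M4)/6=-1667/375
seg 4: a=-5, c=M4/2=97/1500, d=(M5−M4)/(6·3)=-97/13500, b=Δ4−h4·(2M4+M5)/6=1153/750
t_q=13/2 → seg 3, τ=3/2; S=-4+-1667/375·τ+439/150·τ²+-477/1000·τ³=-45543/8000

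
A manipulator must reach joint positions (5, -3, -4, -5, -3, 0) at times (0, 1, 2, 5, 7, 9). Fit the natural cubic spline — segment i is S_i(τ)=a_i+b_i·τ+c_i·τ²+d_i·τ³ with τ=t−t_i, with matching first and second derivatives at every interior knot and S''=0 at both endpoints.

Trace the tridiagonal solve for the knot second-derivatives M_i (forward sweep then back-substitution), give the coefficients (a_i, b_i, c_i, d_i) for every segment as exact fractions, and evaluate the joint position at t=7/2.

  seg 0: a=5 b=-60823/6204 c=0 d=11191/6204
  seg 1: a=-3 b=-13625/3102 c=11191/2068 d=-12527/6204
  seg 2: a=-4 b=2315/6204 c=-334/517 d=283/2068
  seg 3: a=-5 b=595/3102 c=1211/2068 d=-563/6204
  seg 4: a=-3 b=4483/3102 c=85/2068 d=-85/12408
S(7/2) = -73323/16544

Δ: Δ0=-8, Δ1=-1, Δ2=-1/3, Δ3=1, Δ4=3/2
row 1: diag=4, rhs=42; c'=1/4, d'=21/2
row 2: denom=8−1·1/4=31/4; d'=(4−1·21/2)/(31/4)=-26/31
row 3: denom=10−3·12/31=274/31; d'=(8−3·-26/31)/(274/31)=163/137
row 4: denom=8−2·31/137=1034/137; d'=(3−2·163/137)/(1034/137)=85/1034
back: M4=85/1034
back: M3=163/137−31/137·85/1034=1211/1034
back: M2=-26/31−12/31·1211/1034=-668/517
back: M1=21/2−1/4·-668/517=11191/1034
M: M0=0, M1=11191/1034, M2=-668/517, M3=1211/1034, M4=85/1034, M5=0
seg 0: a=5, c=M0/2=0, d=(M1−M0)/(6·1)=11191/6204, b=Δ0−h0·(2M0+M1)/6=-60823/6204
seg 1: a=-3, c=M1/2=11191/2068, d=(M2−M1)/(6·1)=-12527/6204, b=Δ1−h1·(2M1+M2)/6=-13625/3102
seg 2: a=-4, c=M2/2=-334/517, d=(M3−M2)/(6·3)=283/2068, b=Δ2−h2·(2M2+M3)/6=2315/6204
seg 3: a=-5, c=M3/2=1211/2068, d=(M4−M3)/(6·2)=-563/6204, b=Δ3−h3·(2M3+M4)/6=595/3102
seg 4: a=-3, c=M4/2=85/2068, d=(M5−M4)/(6·2)=-85/12408, b=Δ4−h4·(2M4+M5)/6=4483/3102
t_q=7/2 → seg 2, τ=3/2; S=-4+2315/6204·τ+-334/517·τ²+283/2068·τ³=-73323/16544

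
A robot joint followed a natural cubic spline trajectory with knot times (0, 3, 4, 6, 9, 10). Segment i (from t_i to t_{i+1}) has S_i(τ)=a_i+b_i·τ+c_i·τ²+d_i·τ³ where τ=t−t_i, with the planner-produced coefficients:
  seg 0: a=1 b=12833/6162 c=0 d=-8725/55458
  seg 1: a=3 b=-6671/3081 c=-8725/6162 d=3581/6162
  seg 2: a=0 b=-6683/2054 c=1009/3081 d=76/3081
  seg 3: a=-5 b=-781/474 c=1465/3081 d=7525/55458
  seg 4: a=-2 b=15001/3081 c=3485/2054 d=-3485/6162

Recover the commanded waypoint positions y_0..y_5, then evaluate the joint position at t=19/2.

y_0 = S_0(0) = a_0 = 1
y_1 = S_1(0) = a_1 = 3
y_2 = S_2(0) = a_2 = 0
y_3 = S_3(0) = a_3 = -5
y_4 = S_4(0) = a_4 = -2
y_5 = S_4(1) = 4
t_q=19/2 is in segment 4 (τ=1/2); S_4(τ)=12947/16432

y_0=1 y_1=3 y_2=0 y_3=-5 y_4=-2 y_5=4
S(19/2) = 12947/16432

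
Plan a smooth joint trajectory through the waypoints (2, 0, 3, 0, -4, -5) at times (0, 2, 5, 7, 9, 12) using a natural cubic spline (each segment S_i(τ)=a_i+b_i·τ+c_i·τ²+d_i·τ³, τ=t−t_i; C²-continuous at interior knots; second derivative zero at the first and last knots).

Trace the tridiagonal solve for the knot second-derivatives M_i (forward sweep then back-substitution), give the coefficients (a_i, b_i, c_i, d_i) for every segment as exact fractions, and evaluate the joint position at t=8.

  seg 0: a=2 b=-2609/1629 c=0 d=245/1629
  seg 1: a=0 b=331/1629 c=490/543 d=-3112/14661
  seg 2: a=3 b=-185/1629 c=-1642/1629 d=2051/13032
  seg 3: a=0 b=-817/362 c=-415/6516 d=313/3258
  seg 4: a=-4 b=-4427/3258 c=3341/6516 d=-3341/58644
S(8) = -14495/6516

Δ: Δ0=-1, Δ1=1, Δ2=-3/2, Δ3=-2, Δ4=-1/3
row 1: diag=10, rhs=12; c'=3/10, d'=6/5
row 2: denom=10−3·3/10=91/10; d'=(-15−3·6/5)/(91/10)=-186/91
row 3: denom=8−2·20/91=688/91; d'=(-3−2·-186/91)/(688/91)=99/688
row 4: denom=10−2·91/344=1629/172; d'=(10−2·99/688)/(1629/172)=3341/3258
back: M4=3341/3258
back: M3=99/688−91/344·3341/3258=-415/3258
back: M2=-186/91−20/91·-415/3258=-3284/1629
back: M1=6/5−3/10·-3284/1629=980/543
M: M0=0, M1=980/543, M2=-3284/1629, M3=-415/3258, M4=3341/3258, M5=0
seg 0: a=2, c=M0/2=0, d=(M1−M0)/(6·2)=245/1629, b=Δ0−h0·(2M0+M1)/6=-2609/1629
seg 1: a=0, c=M1/2=490/543, d=(M2−M1)/(6·3)=-3112/14661, b=Δ1−h1·(2M1+M2)/6=331/1629
seg 2: a=3, c=M2/2=-1642/1629, d=(M3−M2)/(6·2)=2051/13032, b=Δ2−h2·(2M2+M3)/6=-185/1629
seg 3: a=0, c=M3/2=-415/6516, d=(M4−M3)/(6·2)=313/3258, b=Δ3−h3·(2M3+M4)/6=-817/362
seg 4: a=-4, c=M4/2=3341/6516, d=(M5−M4)/(6·3)=-3341/58644, b=Δ4−h4·(2M4+M5)/6=-4427/3258
t_q=8 → seg 3, τ=1; S=0+-817/362·τ+-415/6516·τ²+313/3258·τ³=-14495/6516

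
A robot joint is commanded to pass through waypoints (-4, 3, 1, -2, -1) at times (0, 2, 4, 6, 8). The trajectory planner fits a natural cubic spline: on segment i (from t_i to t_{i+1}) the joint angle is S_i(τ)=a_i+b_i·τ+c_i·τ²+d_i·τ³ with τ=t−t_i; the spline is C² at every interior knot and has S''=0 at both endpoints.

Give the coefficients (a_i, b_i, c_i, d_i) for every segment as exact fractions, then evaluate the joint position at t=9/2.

  seg 0: a=-4 b=519/112 c=0 d=-127/448
  seg 1: a=3 b=69/56 c=-381/224 d=131/448
  seg 2: a=1 b=-33/16 c=3/56 d=51/448
  seg 3: a=-2 b=-27/56 c=165/224 d=-55/448
S(9/2) = -13/3584

Δ: Δ0=7/2, Δ1=-1, Δ2=-3/2, Δ3=1/2
row 1: diag=8, rhs=-27; c'=1/4, d'=-27/8
row 2: denom=8−2·1/4=15/2; d'=(-3−2·-27/8)/(15/2)=1/2
row 3: denom=8−2·4/15=112/15; d'=(12−2·1/2)/(112/15)=165/112
back: M3=165/112
back: M2=1/2−4/15·165/112=3/28
back: M1=-27/8−1/4·3/28=-381/112
M: M0=0, M1=-381/112, M2=3/28, M3=165/112, M4=0
seg 0: a=-4, c=M0/2=0, d=(M1−M0)/(6·2)=-127/448, b=Δ0−h0·(2M0+M1)/6=519/112
seg 1: a=3, c=M1/2=-381/224, d=(M2−M1)/(6·2)=131/448, b=Δ1−h1·(2M1+M2)/6=69/56
seg 2: a=1, c=M2/2=3/56, d=(M3−M2)/(6·2)=51/448, b=Δ2−h2·(2M2+M3)/6=-33/16
seg 3: a=-2, c=M3/2=165/224, d=(M4−M3)/(6·2)=-55/448, b=Δ3−h3·(2M3+M4)/6=-27/56
t_q=9/2 → seg 2, τ=1/2; S=1+-33/16·τ+3/56·τ²+51/448·τ³=-13/3584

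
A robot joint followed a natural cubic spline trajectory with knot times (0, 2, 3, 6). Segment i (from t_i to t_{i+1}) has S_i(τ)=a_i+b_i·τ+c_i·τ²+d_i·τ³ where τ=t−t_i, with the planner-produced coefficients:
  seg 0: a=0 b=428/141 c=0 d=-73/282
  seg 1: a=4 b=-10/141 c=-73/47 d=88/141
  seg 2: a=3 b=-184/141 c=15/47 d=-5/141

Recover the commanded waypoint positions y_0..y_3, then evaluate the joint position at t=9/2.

y_0 = S_0(0) = a_0 = 0
y_1 = S_1(0) = a_1 = 4
y_2 = S_2(0) = a_2 = 3
y_3 = S_2(3) = 1
t_q=9/2 is in segment 2 (τ=3/2); S_2(τ)=617/376

y_0=0 y_1=4 y_2=3 y_3=1
S(9/2) = 617/376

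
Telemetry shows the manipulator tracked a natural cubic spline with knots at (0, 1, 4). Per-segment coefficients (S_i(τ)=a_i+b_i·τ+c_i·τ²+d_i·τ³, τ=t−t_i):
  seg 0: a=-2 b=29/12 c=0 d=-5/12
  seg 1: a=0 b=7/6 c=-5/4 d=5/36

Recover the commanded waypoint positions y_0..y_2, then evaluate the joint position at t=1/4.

y_0 = S_0(0) = a_0 = -2
y_1 = S_1(0) = a_1 = 0
y_2 = S_1(3) = -4
t_q=1/4 is in segment 0 (τ=1/4); S_0(τ)=-359/256

y_0=-2 y_1=0 y_2=-4
S(1/4) = -359/256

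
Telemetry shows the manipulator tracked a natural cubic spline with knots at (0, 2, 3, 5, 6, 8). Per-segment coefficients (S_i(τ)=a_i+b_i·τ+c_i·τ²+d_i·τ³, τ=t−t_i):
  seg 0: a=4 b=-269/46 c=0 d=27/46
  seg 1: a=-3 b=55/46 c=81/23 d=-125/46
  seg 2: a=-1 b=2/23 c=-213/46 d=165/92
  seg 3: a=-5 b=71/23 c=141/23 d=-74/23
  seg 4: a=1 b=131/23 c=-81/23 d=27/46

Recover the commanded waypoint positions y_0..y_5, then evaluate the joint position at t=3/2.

y_0=4 y_1=-3 y_2=-1 y_3=-5 y_4=1 y_5=3
S(3/2) = -1027/368

y_0 = S_0(0) = a_0 = 4
y_1 = S_1(0) = a_1 = -3
y_2 = S_2(0) = a_2 = -1
y_3 = S_3(0) = a_3 = -5
y_4 = S_4(0) = a_4 = 1
y_5 = S_4(2) = 3
t_q=3/2 is in segment 0 (τ=3/2); S_0(τ)=-1027/368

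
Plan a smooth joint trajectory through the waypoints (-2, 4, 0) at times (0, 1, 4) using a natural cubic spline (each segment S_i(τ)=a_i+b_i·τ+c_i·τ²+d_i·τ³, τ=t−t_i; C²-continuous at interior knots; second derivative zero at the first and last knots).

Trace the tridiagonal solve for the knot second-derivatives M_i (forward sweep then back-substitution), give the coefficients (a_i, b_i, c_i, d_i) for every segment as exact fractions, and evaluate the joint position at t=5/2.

  seg 0: a=-2 b=83/12 c=0 d=-11/12
  seg 1: a=4 b=25/6 c=-11/4 d=11/36
S(5/2) = 163/32

Δ: Δ0=6, Δ1=-4/3
row 1: diag=8, rhs=-44; c'=3/8, d'=-11/2
back: M1=-11/2
M: M0=0, M1=-11/2, M2=0
seg 0: a=-2, c=M0/2=0, d=(M1−M0)/(6·1)=-11/12, b=Δ0−h0·(2M0+M1)/6=83/12
seg 1: a=4, c=M1/2=-11/4, d=(M2−M1)/(6·3)=11/36, b=Δ1−h1·(2M1+M2)/6=25/6
t_q=5/2 → seg 1, τ=3/2; S=4+25/6·τ+-11/4·τ²+11/36·τ³=163/32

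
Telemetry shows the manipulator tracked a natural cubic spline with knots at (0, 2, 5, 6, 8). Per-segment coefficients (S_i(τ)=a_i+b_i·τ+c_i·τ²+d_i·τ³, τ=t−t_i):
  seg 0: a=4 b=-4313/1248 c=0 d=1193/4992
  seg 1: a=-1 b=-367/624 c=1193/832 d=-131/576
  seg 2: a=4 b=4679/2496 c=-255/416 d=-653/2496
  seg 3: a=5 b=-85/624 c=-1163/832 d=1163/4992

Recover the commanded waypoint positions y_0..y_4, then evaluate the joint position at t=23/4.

y_0 = S_0(0) = a_0 = 4
y_1 = S_1(0) = a_1 = -1
y_2 = S_2(0) = a_2 = 4
y_3 = S_3(0) = a_3 = 5
y_4 = S_3(2) = 1
t_q=23/4 is in segment 2 (τ=3/4); S_2(τ)=263619/53248

y_0=4 y_1=-1 y_2=4 y_3=5 y_4=1
S(23/4) = 263619/53248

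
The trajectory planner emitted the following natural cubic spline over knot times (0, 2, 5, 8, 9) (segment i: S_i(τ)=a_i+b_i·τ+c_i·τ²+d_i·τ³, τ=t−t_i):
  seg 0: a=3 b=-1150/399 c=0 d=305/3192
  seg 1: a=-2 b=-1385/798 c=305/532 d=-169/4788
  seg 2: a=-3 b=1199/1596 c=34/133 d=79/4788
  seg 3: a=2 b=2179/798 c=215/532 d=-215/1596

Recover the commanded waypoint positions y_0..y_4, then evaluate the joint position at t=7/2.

y_0 = S_0(0) = a_0 = 3
y_1 = S_1(0) = a_1 = -2
y_2 = S_2(0) = a_2 = -3
y_3 = S_3(0) = a_3 = 2
y_4 = S_3(1) = 5
t_q=7/2 is in segment 1 (τ=3/2); S_1(τ)=-2087/608

y_0=3 y_1=-2 y_2=-3 y_3=2 y_4=5
S(7/2) = -2087/608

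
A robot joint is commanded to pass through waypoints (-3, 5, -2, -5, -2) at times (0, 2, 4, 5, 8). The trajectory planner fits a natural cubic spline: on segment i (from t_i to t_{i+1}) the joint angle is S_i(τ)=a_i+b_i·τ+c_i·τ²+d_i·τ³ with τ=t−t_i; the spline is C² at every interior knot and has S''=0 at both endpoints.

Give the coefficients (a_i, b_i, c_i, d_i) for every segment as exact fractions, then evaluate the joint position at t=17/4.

  seg 0: a=-3 b=2081/344 c=0 d=-705/1376
  seg 1: a=5 b=-17/172 c=-2115/688 d=945/1376
  seg 2: a=-2 b=-1429/344 c=45/43 d=37/344
  seg 3: a=-5 b=-299/172 c=471/344 d=-157/1032
S(17/4) = -65419/22016

Δ: Δ0=4, Δ1=-7/2, Δ2=-3, Δ3=1
row 1: diag=8, rhs=-45; c'=1/4, d'=-45/8
row 2: denom=6−2·1/4=11/2; d'=(3−2·-45/8)/(11/2)=57/22
row 3: denom=8−1·2/11=86/11; d'=(24−1·57/22)/(86/11)=471/172
back: M3=471/172
back: M2=57/22−2/11·471/172=90/43
back: M1=-45/8−1/4·90/43=-2115/344
M: M0=0, M1=-2115/344, M2=90/43, M3=471/172, M4=0
seg 0: a=-3, c=M0/2=0, d=(M1−M0)/(6·2)=-705/1376, b=Δ0−h0·(2M0+M1)/6=2081/344
seg 1: a=5, c=M1/2=-2115/688, d=(M2−M1)/(6·2)=945/1376, b=Δ1−h1·(2M1+M2)/6=-17/172
seg 2: a=-2, c=M2/2=45/43, d=(M3−M2)/(6·1)=37/344, b=Δ2−h2·(2M2+M3)/6=-1429/344
seg 3: a=-5, c=M3/2=471/344, d=(M4−M3)/(6·3)=-157/1032, b=Δ3−h3·(2M3+M4)/6=-299/172
t_q=17/4 → seg 2, τ=1/4; S=-2+-1429/344·τ+45/43·τ²+37/344·τ³=-65419/22016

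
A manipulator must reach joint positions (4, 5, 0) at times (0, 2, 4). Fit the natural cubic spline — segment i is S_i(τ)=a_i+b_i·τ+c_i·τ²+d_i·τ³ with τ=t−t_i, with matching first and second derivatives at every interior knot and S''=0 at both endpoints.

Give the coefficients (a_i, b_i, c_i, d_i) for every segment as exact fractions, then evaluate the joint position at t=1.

  seg 0: a=4 b=5/4 c=0 d=-3/16
  seg 1: a=5 b=-1 c=-9/8 d=3/16
S(1) = 81/16

Δ: Δ0=1/2, Δ1=-5/2
row 1: diag=8, rhs=-18; c'=1/4, d'=-9/4
back: M1=-9/4
M: M0=0, M1=-9/4, M2=0
seg 0: a=4, c=M0/2=0, d=(M1−M0)/(6·2)=-3/16, b=Δ0−h0·(2M0+M1)/6=5/4
seg 1: a=5, c=M1/2=-9/8, d=(M2−M1)/(6·2)=3/16, b=Δ1−h1·(2M1+M2)/6=-1
t_q=1 → seg 0, τ=1; S=4+5/4·τ+0·τ²+-3/16·τ³=81/16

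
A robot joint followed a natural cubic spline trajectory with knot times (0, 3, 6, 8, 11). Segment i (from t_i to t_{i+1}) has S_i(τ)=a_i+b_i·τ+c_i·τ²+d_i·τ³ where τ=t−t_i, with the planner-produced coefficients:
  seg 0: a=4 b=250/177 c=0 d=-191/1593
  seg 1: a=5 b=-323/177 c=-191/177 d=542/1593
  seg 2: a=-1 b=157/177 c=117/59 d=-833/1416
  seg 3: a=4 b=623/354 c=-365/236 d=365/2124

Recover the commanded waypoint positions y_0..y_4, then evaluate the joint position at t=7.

y_0=4 y_1=5 y_2=-1 y_3=4 y_4=0
S(7) = 605/472

y_0 = S_0(0) = a_0 = 4
y_1 = S_1(0) = a_1 = 5
y_2 = S_2(0) = a_2 = -1
y_3 = S_3(0) = a_3 = 4
y_4 = S_3(3) = 0
t_q=7 is in segment 2 (τ=1); S_2(τ)=605/472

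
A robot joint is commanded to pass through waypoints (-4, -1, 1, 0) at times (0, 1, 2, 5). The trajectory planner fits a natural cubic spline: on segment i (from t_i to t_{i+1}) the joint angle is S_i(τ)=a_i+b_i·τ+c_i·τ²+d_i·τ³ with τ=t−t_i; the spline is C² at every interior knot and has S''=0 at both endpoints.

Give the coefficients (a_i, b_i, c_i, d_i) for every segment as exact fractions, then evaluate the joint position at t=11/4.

Δ: Δ0=3, Δ1=2, Δ2=-1/3
row 1: diag=4, rhs=-6; c'=1/4, d'=-3/2
row 2: denom=8−1·1/4=31/4; d'=(-14−1·-3/2)/(31/4)=-50/31
back: M2=-50/31
back: M1=-3/2−1/4·-50/31=-34/31
M: M0=0, M1=-34/31, M2=-50/31, M3=0
seg 0: a=-4, c=M0/2=0, d=(M1−M0)/(6·1)=-17/93, b=Δ0−h0·(2M0+M1)/6=296/93
seg 1: a=-1, c=M1/2=-17/31, d=(M2−M1)/(6·1)=-8/93, b=Δ1−h1·(2M1+M2)/6=245/93
seg 2: a=1, c=M2/2=-25/31, d=(M3−M2)/(6·3)=25/279, b=Δ2−h2·(2M2+M3)/6=119/93
t_q=11/4 → seg 2, τ=3/4; S=1+119/93·τ+-25/31·τ²+25/279·τ³=3063/1984

  seg 0: a=-4 b=296/93 c=0 d=-17/93
  seg 1: a=-1 b=245/93 c=-17/31 d=-8/93
  seg 2: a=1 b=119/93 c=-25/31 d=25/279
S(11/4) = 3063/1984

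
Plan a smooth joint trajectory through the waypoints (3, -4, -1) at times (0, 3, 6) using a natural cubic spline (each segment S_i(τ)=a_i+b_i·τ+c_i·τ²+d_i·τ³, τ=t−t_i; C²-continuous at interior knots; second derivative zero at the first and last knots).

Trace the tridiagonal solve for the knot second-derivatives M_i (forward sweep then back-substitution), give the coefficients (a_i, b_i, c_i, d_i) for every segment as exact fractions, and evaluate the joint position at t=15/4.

  seg 0: a=3 b=-19/6 c=0 d=5/54
  seg 1: a=-4 b=-2/3 c=5/6 d=-5/54
S(15/4) = -521/128

Δ: Δ0=-7/3, Δ1=1
row 1: diag=12, rhs=20; c'=1/4, d'=5/3
back: M1=5/3
M: M0=0, M1=5/3, M2=0
seg 0: a=3, c=M0/2=0, d=(M1−M0)/(6·3)=5/54, b=Δ0−h0·(2M0+M1)/6=-19/6
seg 1: a=-4, c=M1/2=5/6, d=(M2−M1)/(6·3)=-5/54, b=Δ1−h1·(2M1+M2)/6=-2/3
t_q=15/4 → seg 1, τ=3/4; S=-4+-2/3·τ+5/6·τ²+-5/54·τ³=-521/128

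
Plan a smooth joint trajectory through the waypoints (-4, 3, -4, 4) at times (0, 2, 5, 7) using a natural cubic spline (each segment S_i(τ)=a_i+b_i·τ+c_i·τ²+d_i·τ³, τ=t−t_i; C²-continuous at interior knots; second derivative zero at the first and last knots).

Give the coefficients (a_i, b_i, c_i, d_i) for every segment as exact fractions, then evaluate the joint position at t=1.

  seg 0: a=-4 b=2839/546 c=0 d=-116/273
  seg 1: a=3 b=55/546 c=-232/91 d=73/126
  seg 2: a=-4 b=122/273 c=485/182 d=-485/1092
S(1) = 141/182

Δ: Δ0=7/2, Δ1=-7/3, Δ2=4
row 1: diag=10, rhs=-35; c'=3/10, d'=-7/2
row 2: denom=10−3·3/10=91/10; d'=(38−3·-7/2)/(91/10)=485/91
back: M2=485/91
back: M1=-7/2−3/10·485/91=-464/91
M: M0=0, M1=-464/91, M2=485/91, M3=0
seg 0: a=-4, c=M0/2=0, d=(M1−M0)/(6·2)=-116/273, b=Δ0−h0·(2M0+M1)/6=2839/546
seg 1: a=3, c=M1/2=-232/91, d=(M2−M1)/(6·3)=73/126, b=Δ1−h1·(2M1+M2)/6=55/546
seg 2: a=-4, c=M2/2=485/182, d=(M3−M2)/(6·2)=-485/1092, b=Δ2−h2·(2M2+M3)/6=122/273
t_q=1 → seg 0, τ=1; S=-4+2839/546·τ+0·τ²+-116/273·τ³=141/182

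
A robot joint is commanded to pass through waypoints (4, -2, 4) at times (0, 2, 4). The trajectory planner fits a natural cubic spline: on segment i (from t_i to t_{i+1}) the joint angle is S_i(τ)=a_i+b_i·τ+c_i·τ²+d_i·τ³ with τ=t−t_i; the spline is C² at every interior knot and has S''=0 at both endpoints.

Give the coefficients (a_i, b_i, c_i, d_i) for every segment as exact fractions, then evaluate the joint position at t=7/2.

Δ: Δ0=-3, Δ1=3
row 1: diag=8, rhs=36; c'=1/4, d'=9/2
back: M1=9/2
M: M0=0, M1=9/2, M2=0
seg 0: a=4, c=M0/2=0, d=(M1−M0)/(6·2)=3/8, b=Δ0−h0·(2M0+M1)/6=-9/2
seg 1: a=-2, c=M1/2=9/4, d=(M2−M1)/(6·2)=-3/8, b=Δ1−h1·(2M1+M2)/6=0
t_q=7/2 → seg 1, τ=3/2; S=-2+0·τ+9/4·τ²+-3/8·τ³=115/64

  seg 0: a=4 b=-9/2 c=0 d=3/8
  seg 1: a=-2 b=0 c=9/4 d=-3/8
S(7/2) = 115/64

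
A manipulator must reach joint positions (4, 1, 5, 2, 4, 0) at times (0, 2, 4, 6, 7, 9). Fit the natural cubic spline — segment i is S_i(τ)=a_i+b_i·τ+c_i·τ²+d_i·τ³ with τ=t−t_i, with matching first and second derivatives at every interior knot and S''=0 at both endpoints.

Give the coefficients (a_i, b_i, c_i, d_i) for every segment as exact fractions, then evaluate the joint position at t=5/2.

  seg 0: a=4 b=-1336/477 c=0 d=1241/3816
  seg 1: a=1 b=1051/954 c=1241/636 d=-1433/1908
  seg 2: a=5 b=-101/954 c=-1625/636 d=3545/3816
  seg 3: a=2 b=392/477 c=160/53 d=-878/477
  seg 4: a=4 b=638/477 c=-398/159 d=199/477
S(5/2) = 9895/5088

Δ: Δ0=-3/2, Δ1=2, Δ2=-3/2, Δ3=2, Δ4=-2
row 1: diag=8, rhs=21; c'=1/4, d'=21/8
row 2: denom=8−2·1/4=15/2; d'=(-21−2·21/8)/(15/2)=-7/2
row 3: denom=6−2·4/15=82/15; d'=(21−2·-7/2)/(82/15)=210/41
row 4: denom=6−1·15/82=477/82; d'=(-24−1·210/41)/(477/82)=-796/159
back: M4=-796/159
back: M3=210/41−15/82·-796/159=320/53
back: M2=-7/2−4/15·320/53=-1625/318
back: M1=21/8−1/4·-1625/318=1241/318
M: M0=0, M1=1241/318, M2=-1625/318, M3=320/53, M4=-796/159, M5=0
seg 0: a=4, c=M0/2=0, d=(M1−M0)/(6·2)=1241/3816, b=Δ0−h0·(2M0+M1)/6=-1336/477
seg 1: a=1, c=M1/2=1241/636, d=(M2−M1)/(6·2)=-1433/1908, b=Δ1−h1·(2M1+M2)/6=1051/954
seg 2: a=5, c=M2/2=-1625/636, d=(M3−M2)/(6·2)=3545/3816, b=Δ2−h2·(2M2+M3)/6=-101/954
seg 3: a=2, c=M3/2=160/53, d=(M4−M3)/(6·1)=-878/477, b=Δ3−h3·(2M3+M4)/6=392/477
seg 4: a=4, c=M4/2=-398/159, d=(M5−M4)/(6·2)=199/477, b=Δ4−h4·(2M4+M5)/6=638/477
t_q=5/2 → seg 1, τ=1/2; S=1+1051/954·τ+1241/636·τ²+-1433/1908·τ³=9895/5088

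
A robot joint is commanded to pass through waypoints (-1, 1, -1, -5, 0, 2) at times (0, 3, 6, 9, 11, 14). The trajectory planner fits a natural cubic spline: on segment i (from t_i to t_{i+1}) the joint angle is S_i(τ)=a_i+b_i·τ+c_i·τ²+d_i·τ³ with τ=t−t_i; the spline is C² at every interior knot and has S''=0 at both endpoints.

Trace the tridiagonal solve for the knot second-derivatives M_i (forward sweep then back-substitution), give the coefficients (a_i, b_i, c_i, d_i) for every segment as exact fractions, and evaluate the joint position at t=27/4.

Δ: Δ0=2/3, Δ1=-2/3, Δ2=-4/3, Δ3=5/2, Δ4=2/3
row 1: diag=12, rhs=-8; c'=1/4, d'=-2/3
row 2: denom=12−3·1/4=45/4; d'=(-4−3·-2/3)/(45/4)=-8/45
row 3: denom=10−3·4/15=46/5; d'=(23−3·-8/45)/(46/5)=353/138
row 4: denom=10−2·5/23=220/23; d'=(-11−2·353/138)/(220/23)=-278/165
back: M4=-278/165
back: M3=353/138−5/23·-278/165=193/66
back: M2=-8/45−4/15·193/66=-158/165
back: M1=-2/3−1/4·-158/165=-47/110
M: M0=0, M1=-47/110, M2=-158/165, M3=193/66, M4=-278/165, M5=0
seg 0: a=-1, c=M0/2=0, d=(M1−M0)/(6·3)=-47/1980, b=Δ0−h0·(2M0+M1)/6=581/660
seg 1: a=1, c=M1/2=-47/220, d=(M2−M1)/(6·3)=-35/1188, b=Δ1−h1·(2M1+M2)/6=79/330
seg 2: a=-1, c=M2/2=-79/165, d=(M3−M2)/(6·3)=427/1980, b=Δ2−h2·(2M2+M3)/6=-1213/660
seg 3: a=-5, c=M3/2=193/132, d=(M4−M3)/(6·2)=-169/440, b=Δ3−h3·(2M3+M4)/6=367/330
seg 4: a=0, c=M4/2=-139/165, d=(M5−M4)/(6·3)=139/1485, b=Δ4−h4·(2M4+M5)/6=388/165
t_q=27/4 → seg 2, τ=3/4; S=-1+-1213/660·τ+-79/165·τ²+427/1980·τ³=-35999/14080

  seg 0: a=-1 b=581/660 c=0 d=-47/1980
  seg 1: a=1 b=79/330 c=-47/220 d=-35/1188
  seg 2: a=-1 b=-1213/660 c=-79/165 d=427/1980
  seg 3: a=-5 b=367/330 c=193/132 d=-169/440
  seg 4: a=0 b=388/165 c=-139/165 d=139/1485
S(27/4) = -35999/14080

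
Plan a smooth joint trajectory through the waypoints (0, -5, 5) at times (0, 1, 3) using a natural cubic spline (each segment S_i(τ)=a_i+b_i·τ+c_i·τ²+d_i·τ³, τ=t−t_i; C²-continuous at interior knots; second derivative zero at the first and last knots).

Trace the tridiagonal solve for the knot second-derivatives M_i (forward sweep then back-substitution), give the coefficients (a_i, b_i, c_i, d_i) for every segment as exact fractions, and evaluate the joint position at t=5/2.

Δ: Δ0=-5, Δ1=5
row 1: diag=6, rhs=60; c'=1/3, d'=10
back: M1=10
M: M0=0, M1=10, M2=0
seg 0: a=0, c=M0/2=0, d=(M1−M0)/(6·1)=5/3, b=Δ0−h0·(2M0+M1)/6=-20/3
seg 1: a=-5, c=M1/2=5, d=(M2−M1)/(6·2)=-5/6, b=Δ1−h1·(2M1+M2)/6=-5/3
t_q=5/2 → seg 1, τ=3/2; S=-5+-5/3·τ+5·τ²+-5/6·τ³=15/16

  seg 0: a=0 b=-20/3 c=0 d=5/3
  seg 1: a=-5 b=-5/3 c=5 d=-5/6
S(5/2) = 15/16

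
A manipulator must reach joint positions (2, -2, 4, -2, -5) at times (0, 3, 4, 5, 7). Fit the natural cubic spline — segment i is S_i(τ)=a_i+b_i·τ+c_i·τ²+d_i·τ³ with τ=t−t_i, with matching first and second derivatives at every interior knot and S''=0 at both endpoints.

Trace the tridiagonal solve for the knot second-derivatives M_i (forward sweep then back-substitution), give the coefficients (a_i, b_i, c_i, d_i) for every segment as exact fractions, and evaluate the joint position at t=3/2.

  seg 0: a=2 b=-5837/1068 c=0 d=1471/3204
  seg 1: a=-2 b=3701/534 c=1471/356 d=-5407/1068
  seg 2: a=4 b=7/1068 c=-984/89 d=5393/1068
  seg 3: a=-2 b=-3715/534 c=1457/356 d=-1457/2136
S(3/2) = -13239/2848

Δ: Δ0=-4/3, Δ1=6, Δ2=-6, Δ3=-3/2
row 1: diag=8, rhs=44; c'=1/8, d'=11/2
row 2: denom=4−1·1/8=31/8; d'=(-72−1·11/2)/(31/8)=-20
row 3: denom=6−1·8/31=178/31; d'=(27−1·-20)/(178/31)=1457/178
back: M3=1457/178
back: M2=-20−8/31·1457/178=-1968/89
back: M1=11/2−1/8·-1968/89=1471/178
M: M0=0, M1=1471/178, M2=-1968/89, M3=1457/178, M4=0
seg 0: a=2, c=M0/2=0, d=(M1−M0)/(6·3)=1471/3204, b=Δ0−h0·(2M0+M1)/6=-5837/1068
seg 1: a=-2, c=M1/2=1471/356, d=(M2−M1)/(6·1)=-5407/1068, b=Δ1−h1·(2M1+M2)/6=3701/534
seg 2: a=4, c=M2/2=-984/89, d=(M3−M2)/(6·1)=5393/1068, b=Δ2−h2·(2M2+M3)/6=7/1068
seg 3: a=-2, c=M3/2=1457/356, d=(M4−M3)/(6·2)=-1457/2136, b=Δ3−h3·(2M3+M4)/6=-3715/534
t_q=3/2 → seg 0, τ=3/2; S=2+-5837/1068·τ+0·τ²+1471/3204·τ³=-13239/2848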